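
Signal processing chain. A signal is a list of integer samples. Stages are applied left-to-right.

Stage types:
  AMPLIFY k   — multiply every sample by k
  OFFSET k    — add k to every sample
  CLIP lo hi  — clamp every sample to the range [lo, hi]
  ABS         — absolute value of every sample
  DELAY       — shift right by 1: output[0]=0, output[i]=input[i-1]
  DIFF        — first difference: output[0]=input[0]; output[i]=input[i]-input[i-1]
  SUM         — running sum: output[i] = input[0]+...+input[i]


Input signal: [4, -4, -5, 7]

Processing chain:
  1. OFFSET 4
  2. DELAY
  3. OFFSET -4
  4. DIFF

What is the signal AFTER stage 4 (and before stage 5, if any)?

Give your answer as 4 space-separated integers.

Answer: -4 8 -8 -1

Derivation:
Input: [4, -4, -5, 7]
Stage 1 (OFFSET 4): 4+4=8, -4+4=0, -5+4=-1, 7+4=11 -> [8, 0, -1, 11]
Stage 2 (DELAY): [0, 8, 0, -1] = [0, 8, 0, -1] -> [0, 8, 0, -1]
Stage 3 (OFFSET -4): 0+-4=-4, 8+-4=4, 0+-4=-4, -1+-4=-5 -> [-4, 4, -4, -5]
Stage 4 (DIFF): s[0]=-4, 4--4=8, -4-4=-8, -5--4=-1 -> [-4, 8, -8, -1]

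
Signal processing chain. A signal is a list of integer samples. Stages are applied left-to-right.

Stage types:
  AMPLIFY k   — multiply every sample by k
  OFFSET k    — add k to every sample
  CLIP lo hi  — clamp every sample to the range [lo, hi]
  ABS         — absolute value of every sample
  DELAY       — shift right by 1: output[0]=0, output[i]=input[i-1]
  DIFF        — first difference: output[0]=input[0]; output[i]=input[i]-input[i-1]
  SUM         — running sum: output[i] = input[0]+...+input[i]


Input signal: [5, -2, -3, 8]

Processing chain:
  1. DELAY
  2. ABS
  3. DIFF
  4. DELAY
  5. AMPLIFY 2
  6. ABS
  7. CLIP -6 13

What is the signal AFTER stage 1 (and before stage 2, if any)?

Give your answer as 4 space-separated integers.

Input: [5, -2, -3, 8]
Stage 1 (DELAY): [0, 5, -2, -3] = [0, 5, -2, -3] -> [0, 5, -2, -3]

Answer: 0 5 -2 -3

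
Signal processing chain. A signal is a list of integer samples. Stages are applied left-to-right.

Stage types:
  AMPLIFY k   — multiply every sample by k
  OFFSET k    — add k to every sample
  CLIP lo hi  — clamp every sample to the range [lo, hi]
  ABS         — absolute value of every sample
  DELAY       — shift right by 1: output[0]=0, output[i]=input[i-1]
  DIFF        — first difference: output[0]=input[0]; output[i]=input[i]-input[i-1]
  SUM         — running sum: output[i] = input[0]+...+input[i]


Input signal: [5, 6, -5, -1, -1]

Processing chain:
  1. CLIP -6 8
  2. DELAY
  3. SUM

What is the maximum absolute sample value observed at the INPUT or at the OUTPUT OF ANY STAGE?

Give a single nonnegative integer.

Answer: 11

Derivation:
Input: [5, 6, -5, -1, -1] (max |s|=6)
Stage 1 (CLIP -6 8): clip(5,-6,8)=5, clip(6,-6,8)=6, clip(-5,-6,8)=-5, clip(-1,-6,8)=-1, clip(-1,-6,8)=-1 -> [5, 6, -5, -1, -1] (max |s|=6)
Stage 2 (DELAY): [0, 5, 6, -5, -1] = [0, 5, 6, -5, -1] -> [0, 5, 6, -5, -1] (max |s|=6)
Stage 3 (SUM): sum[0..0]=0, sum[0..1]=5, sum[0..2]=11, sum[0..3]=6, sum[0..4]=5 -> [0, 5, 11, 6, 5] (max |s|=11)
Overall max amplitude: 11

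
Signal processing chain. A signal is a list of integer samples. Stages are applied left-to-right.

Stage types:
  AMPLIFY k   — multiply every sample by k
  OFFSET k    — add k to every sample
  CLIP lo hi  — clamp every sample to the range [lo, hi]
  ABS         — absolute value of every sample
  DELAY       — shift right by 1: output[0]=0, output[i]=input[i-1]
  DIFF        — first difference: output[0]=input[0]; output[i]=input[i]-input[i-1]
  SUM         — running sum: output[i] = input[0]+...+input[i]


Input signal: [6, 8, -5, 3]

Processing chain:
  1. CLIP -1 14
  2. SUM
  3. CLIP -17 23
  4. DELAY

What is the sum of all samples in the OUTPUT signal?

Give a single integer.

Input: [6, 8, -5, 3]
Stage 1 (CLIP -1 14): clip(6,-1,14)=6, clip(8,-1,14)=8, clip(-5,-1,14)=-1, clip(3,-1,14)=3 -> [6, 8, -1, 3]
Stage 2 (SUM): sum[0..0]=6, sum[0..1]=14, sum[0..2]=13, sum[0..3]=16 -> [6, 14, 13, 16]
Stage 3 (CLIP -17 23): clip(6,-17,23)=6, clip(14,-17,23)=14, clip(13,-17,23)=13, clip(16,-17,23)=16 -> [6, 14, 13, 16]
Stage 4 (DELAY): [0, 6, 14, 13] = [0, 6, 14, 13] -> [0, 6, 14, 13]
Output sum: 33

Answer: 33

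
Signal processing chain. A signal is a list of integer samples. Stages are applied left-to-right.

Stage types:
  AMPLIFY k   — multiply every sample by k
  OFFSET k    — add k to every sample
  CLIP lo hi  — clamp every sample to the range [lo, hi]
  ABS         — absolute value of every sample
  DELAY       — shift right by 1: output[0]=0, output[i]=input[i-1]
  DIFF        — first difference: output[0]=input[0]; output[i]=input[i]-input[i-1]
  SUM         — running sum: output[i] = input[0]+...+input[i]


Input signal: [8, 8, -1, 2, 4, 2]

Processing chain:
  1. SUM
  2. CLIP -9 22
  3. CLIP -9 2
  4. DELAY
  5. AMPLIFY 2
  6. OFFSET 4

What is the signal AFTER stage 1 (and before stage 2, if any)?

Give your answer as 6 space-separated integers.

Answer: 8 16 15 17 21 23

Derivation:
Input: [8, 8, -1, 2, 4, 2]
Stage 1 (SUM): sum[0..0]=8, sum[0..1]=16, sum[0..2]=15, sum[0..3]=17, sum[0..4]=21, sum[0..5]=23 -> [8, 16, 15, 17, 21, 23]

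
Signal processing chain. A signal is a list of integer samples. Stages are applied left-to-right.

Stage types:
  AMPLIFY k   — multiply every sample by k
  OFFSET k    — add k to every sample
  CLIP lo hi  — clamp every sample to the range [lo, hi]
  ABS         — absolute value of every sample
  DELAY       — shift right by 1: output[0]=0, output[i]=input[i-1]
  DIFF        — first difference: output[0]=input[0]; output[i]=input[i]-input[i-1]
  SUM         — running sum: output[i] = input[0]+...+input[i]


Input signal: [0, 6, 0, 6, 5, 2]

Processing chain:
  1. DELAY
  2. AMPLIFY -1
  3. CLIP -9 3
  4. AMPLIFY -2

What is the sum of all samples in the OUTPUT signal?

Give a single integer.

Input: [0, 6, 0, 6, 5, 2]
Stage 1 (DELAY): [0, 0, 6, 0, 6, 5] = [0, 0, 6, 0, 6, 5] -> [0, 0, 6, 0, 6, 5]
Stage 2 (AMPLIFY -1): 0*-1=0, 0*-1=0, 6*-1=-6, 0*-1=0, 6*-1=-6, 5*-1=-5 -> [0, 0, -6, 0, -6, -5]
Stage 3 (CLIP -9 3): clip(0,-9,3)=0, clip(0,-9,3)=0, clip(-6,-9,3)=-6, clip(0,-9,3)=0, clip(-6,-9,3)=-6, clip(-5,-9,3)=-5 -> [0, 0, -6, 0, -6, -5]
Stage 4 (AMPLIFY -2): 0*-2=0, 0*-2=0, -6*-2=12, 0*-2=0, -6*-2=12, -5*-2=10 -> [0, 0, 12, 0, 12, 10]
Output sum: 34

Answer: 34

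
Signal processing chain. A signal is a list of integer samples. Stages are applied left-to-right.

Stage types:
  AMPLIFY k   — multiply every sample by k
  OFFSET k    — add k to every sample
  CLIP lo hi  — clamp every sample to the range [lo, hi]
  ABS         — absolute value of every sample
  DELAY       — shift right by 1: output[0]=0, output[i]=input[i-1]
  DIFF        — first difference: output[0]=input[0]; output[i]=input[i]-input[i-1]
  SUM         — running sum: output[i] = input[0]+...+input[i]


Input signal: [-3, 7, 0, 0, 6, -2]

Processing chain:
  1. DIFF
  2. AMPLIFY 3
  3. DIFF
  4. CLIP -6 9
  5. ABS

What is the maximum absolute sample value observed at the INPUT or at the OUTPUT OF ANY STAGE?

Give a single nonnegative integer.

Answer: 51

Derivation:
Input: [-3, 7, 0, 0, 6, -2] (max |s|=7)
Stage 1 (DIFF): s[0]=-3, 7--3=10, 0-7=-7, 0-0=0, 6-0=6, -2-6=-8 -> [-3, 10, -7, 0, 6, -8] (max |s|=10)
Stage 2 (AMPLIFY 3): -3*3=-9, 10*3=30, -7*3=-21, 0*3=0, 6*3=18, -8*3=-24 -> [-9, 30, -21, 0, 18, -24] (max |s|=30)
Stage 3 (DIFF): s[0]=-9, 30--9=39, -21-30=-51, 0--21=21, 18-0=18, -24-18=-42 -> [-9, 39, -51, 21, 18, -42] (max |s|=51)
Stage 4 (CLIP -6 9): clip(-9,-6,9)=-6, clip(39,-6,9)=9, clip(-51,-6,9)=-6, clip(21,-6,9)=9, clip(18,-6,9)=9, clip(-42,-6,9)=-6 -> [-6, 9, -6, 9, 9, -6] (max |s|=9)
Stage 5 (ABS): |-6|=6, |9|=9, |-6|=6, |9|=9, |9|=9, |-6|=6 -> [6, 9, 6, 9, 9, 6] (max |s|=9)
Overall max amplitude: 51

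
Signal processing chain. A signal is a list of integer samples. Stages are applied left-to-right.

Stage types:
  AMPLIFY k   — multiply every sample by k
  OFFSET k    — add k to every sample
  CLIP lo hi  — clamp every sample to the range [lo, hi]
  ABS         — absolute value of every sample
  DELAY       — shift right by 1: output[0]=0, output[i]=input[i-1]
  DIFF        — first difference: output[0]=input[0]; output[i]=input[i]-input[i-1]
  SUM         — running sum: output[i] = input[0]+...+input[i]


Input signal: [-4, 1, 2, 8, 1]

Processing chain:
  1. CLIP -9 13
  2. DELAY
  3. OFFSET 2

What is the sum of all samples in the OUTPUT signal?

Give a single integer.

Answer: 17

Derivation:
Input: [-4, 1, 2, 8, 1]
Stage 1 (CLIP -9 13): clip(-4,-9,13)=-4, clip(1,-9,13)=1, clip(2,-9,13)=2, clip(8,-9,13)=8, clip(1,-9,13)=1 -> [-4, 1, 2, 8, 1]
Stage 2 (DELAY): [0, -4, 1, 2, 8] = [0, -4, 1, 2, 8] -> [0, -4, 1, 2, 8]
Stage 3 (OFFSET 2): 0+2=2, -4+2=-2, 1+2=3, 2+2=4, 8+2=10 -> [2, -2, 3, 4, 10]
Output sum: 17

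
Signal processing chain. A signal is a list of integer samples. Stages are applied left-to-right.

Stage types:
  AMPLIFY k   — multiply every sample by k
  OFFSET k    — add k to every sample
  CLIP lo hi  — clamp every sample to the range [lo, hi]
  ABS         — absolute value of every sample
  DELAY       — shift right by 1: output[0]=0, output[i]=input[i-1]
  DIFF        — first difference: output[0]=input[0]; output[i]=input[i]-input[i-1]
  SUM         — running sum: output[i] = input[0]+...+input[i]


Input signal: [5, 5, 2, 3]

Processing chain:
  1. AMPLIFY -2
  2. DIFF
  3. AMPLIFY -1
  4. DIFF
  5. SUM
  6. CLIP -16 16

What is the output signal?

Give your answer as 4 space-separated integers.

Input: [5, 5, 2, 3]
Stage 1 (AMPLIFY -2): 5*-2=-10, 5*-2=-10, 2*-2=-4, 3*-2=-6 -> [-10, -10, -4, -6]
Stage 2 (DIFF): s[0]=-10, -10--10=0, -4--10=6, -6--4=-2 -> [-10, 0, 6, -2]
Stage 3 (AMPLIFY -1): -10*-1=10, 0*-1=0, 6*-1=-6, -2*-1=2 -> [10, 0, -6, 2]
Stage 4 (DIFF): s[0]=10, 0-10=-10, -6-0=-6, 2--6=8 -> [10, -10, -6, 8]
Stage 5 (SUM): sum[0..0]=10, sum[0..1]=0, sum[0..2]=-6, sum[0..3]=2 -> [10, 0, -6, 2]
Stage 6 (CLIP -16 16): clip(10,-16,16)=10, clip(0,-16,16)=0, clip(-6,-16,16)=-6, clip(2,-16,16)=2 -> [10, 0, -6, 2]

Answer: 10 0 -6 2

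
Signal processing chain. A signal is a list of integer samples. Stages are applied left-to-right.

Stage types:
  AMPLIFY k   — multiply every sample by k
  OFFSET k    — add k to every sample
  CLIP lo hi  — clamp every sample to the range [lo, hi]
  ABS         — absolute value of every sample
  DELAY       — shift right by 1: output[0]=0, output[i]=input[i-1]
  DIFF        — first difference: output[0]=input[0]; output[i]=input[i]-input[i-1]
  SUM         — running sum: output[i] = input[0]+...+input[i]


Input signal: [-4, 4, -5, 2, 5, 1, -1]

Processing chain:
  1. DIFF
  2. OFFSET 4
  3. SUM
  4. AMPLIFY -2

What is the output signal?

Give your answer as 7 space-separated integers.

Input: [-4, 4, -5, 2, 5, 1, -1]
Stage 1 (DIFF): s[0]=-4, 4--4=8, -5-4=-9, 2--5=7, 5-2=3, 1-5=-4, -1-1=-2 -> [-4, 8, -9, 7, 3, -4, -2]
Stage 2 (OFFSET 4): -4+4=0, 8+4=12, -9+4=-5, 7+4=11, 3+4=7, -4+4=0, -2+4=2 -> [0, 12, -5, 11, 7, 0, 2]
Stage 3 (SUM): sum[0..0]=0, sum[0..1]=12, sum[0..2]=7, sum[0..3]=18, sum[0..4]=25, sum[0..5]=25, sum[0..6]=27 -> [0, 12, 7, 18, 25, 25, 27]
Stage 4 (AMPLIFY -2): 0*-2=0, 12*-2=-24, 7*-2=-14, 18*-2=-36, 25*-2=-50, 25*-2=-50, 27*-2=-54 -> [0, -24, -14, -36, -50, -50, -54]

Answer: 0 -24 -14 -36 -50 -50 -54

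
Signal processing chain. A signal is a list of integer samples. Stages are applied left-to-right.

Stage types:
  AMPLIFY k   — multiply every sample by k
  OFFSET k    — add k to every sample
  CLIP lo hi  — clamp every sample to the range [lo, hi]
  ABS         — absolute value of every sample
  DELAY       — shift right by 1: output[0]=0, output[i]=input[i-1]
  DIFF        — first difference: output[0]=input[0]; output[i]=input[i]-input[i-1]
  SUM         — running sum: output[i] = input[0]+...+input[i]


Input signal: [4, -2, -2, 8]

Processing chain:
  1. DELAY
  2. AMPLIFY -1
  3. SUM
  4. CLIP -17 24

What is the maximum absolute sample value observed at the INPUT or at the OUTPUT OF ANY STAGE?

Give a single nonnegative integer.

Answer: 8

Derivation:
Input: [4, -2, -2, 8] (max |s|=8)
Stage 1 (DELAY): [0, 4, -2, -2] = [0, 4, -2, -2] -> [0, 4, -2, -2] (max |s|=4)
Stage 2 (AMPLIFY -1): 0*-1=0, 4*-1=-4, -2*-1=2, -2*-1=2 -> [0, -4, 2, 2] (max |s|=4)
Stage 3 (SUM): sum[0..0]=0, sum[0..1]=-4, sum[0..2]=-2, sum[0..3]=0 -> [0, -4, -2, 0] (max |s|=4)
Stage 4 (CLIP -17 24): clip(0,-17,24)=0, clip(-4,-17,24)=-4, clip(-2,-17,24)=-2, clip(0,-17,24)=0 -> [0, -4, -2, 0] (max |s|=4)
Overall max amplitude: 8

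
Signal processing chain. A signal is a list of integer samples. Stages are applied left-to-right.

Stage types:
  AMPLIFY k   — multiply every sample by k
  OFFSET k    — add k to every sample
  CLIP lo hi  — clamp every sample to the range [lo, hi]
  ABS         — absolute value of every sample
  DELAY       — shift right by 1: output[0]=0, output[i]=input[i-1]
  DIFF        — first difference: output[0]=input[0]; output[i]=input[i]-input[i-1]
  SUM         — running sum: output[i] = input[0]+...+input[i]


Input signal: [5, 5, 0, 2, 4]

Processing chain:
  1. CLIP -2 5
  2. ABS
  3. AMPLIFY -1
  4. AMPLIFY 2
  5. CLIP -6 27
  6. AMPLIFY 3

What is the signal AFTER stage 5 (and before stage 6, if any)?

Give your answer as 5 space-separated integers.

Answer: -6 -6 0 -4 -6

Derivation:
Input: [5, 5, 0, 2, 4]
Stage 1 (CLIP -2 5): clip(5,-2,5)=5, clip(5,-2,5)=5, clip(0,-2,5)=0, clip(2,-2,5)=2, clip(4,-2,5)=4 -> [5, 5, 0, 2, 4]
Stage 2 (ABS): |5|=5, |5|=5, |0|=0, |2|=2, |4|=4 -> [5, 5, 0, 2, 4]
Stage 3 (AMPLIFY -1): 5*-1=-5, 5*-1=-5, 0*-1=0, 2*-1=-2, 4*-1=-4 -> [-5, -5, 0, -2, -4]
Stage 4 (AMPLIFY 2): -5*2=-10, -5*2=-10, 0*2=0, -2*2=-4, -4*2=-8 -> [-10, -10, 0, -4, -8]
Stage 5 (CLIP -6 27): clip(-10,-6,27)=-6, clip(-10,-6,27)=-6, clip(0,-6,27)=0, clip(-4,-6,27)=-4, clip(-8,-6,27)=-6 -> [-6, -6, 0, -4, -6]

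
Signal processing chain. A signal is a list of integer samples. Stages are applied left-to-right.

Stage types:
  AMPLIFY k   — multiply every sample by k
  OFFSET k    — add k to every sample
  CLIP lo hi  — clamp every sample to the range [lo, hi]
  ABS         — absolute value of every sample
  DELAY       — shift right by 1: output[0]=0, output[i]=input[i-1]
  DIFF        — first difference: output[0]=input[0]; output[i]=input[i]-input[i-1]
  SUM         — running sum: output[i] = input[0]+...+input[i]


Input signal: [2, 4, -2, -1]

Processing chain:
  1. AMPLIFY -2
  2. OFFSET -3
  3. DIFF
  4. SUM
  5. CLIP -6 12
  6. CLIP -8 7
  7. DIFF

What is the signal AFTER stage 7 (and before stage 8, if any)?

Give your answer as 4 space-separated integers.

Answer: -6 0 7 -2

Derivation:
Input: [2, 4, -2, -1]
Stage 1 (AMPLIFY -2): 2*-2=-4, 4*-2=-8, -2*-2=4, -1*-2=2 -> [-4, -8, 4, 2]
Stage 2 (OFFSET -3): -4+-3=-7, -8+-3=-11, 4+-3=1, 2+-3=-1 -> [-7, -11, 1, -1]
Stage 3 (DIFF): s[0]=-7, -11--7=-4, 1--11=12, -1-1=-2 -> [-7, -4, 12, -2]
Stage 4 (SUM): sum[0..0]=-7, sum[0..1]=-11, sum[0..2]=1, sum[0..3]=-1 -> [-7, -11, 1, -1]
Stage 5 (CLIP -6 12): clip(-7,-6,12)=-6, clip(-11,-6,12)=-6, clip(1,-6,12)=1, clip(-1,-6,12)=-1 -> [-6, -6, 1, -1]
Stage 6 (CLIP -8 7): clip(-6,-8,7)=-6, clip(-6,-8,7)=-6, clip(1,-8,7)=1, clip(-1,-8,7)=-1 -> [-6, -6, 1, -1]
Stage 7 (DIFF): s[0]=-6, -6--6=0, 1--6=7, -1-1=-2 -> [-6, 0, 7, -2]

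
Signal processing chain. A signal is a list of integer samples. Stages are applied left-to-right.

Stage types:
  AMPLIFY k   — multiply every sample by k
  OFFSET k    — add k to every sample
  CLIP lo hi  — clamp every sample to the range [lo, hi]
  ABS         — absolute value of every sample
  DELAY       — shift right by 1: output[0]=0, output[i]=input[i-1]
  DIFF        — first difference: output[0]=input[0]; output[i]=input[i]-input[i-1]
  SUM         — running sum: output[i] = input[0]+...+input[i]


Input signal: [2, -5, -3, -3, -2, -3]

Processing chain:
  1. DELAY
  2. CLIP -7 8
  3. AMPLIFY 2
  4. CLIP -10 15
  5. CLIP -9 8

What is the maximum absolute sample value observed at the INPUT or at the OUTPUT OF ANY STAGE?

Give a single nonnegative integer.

Answer: 10

Derivation:
Input: [2, -5, -3, -3, -2, -3] (max |s|=5)
Stage 1 (DELAY): [0, 2, -5, -3, -3, -2] = [0, 2, -5, -3, -3, -2] -> [0, 2, -5, -3, -3, -2] (max |s|=5)
Stage 2 (CLIP -7 8): clip(0,-7,8)=0, clip(2,-7,8)=2, clip(-5,-7,8)=-5, clip(-3,-7,8)=-3, clip(-3,-7,8)=-3, clip(-2,-7,8)=-2 -> [0, 2, -5, -3, -3, -2] (max |s|=5)
Stage 3 (AMPLIFY 2): 0*2=0, 2*2=4, -5*2=-10, -3*2=-6, -3*2=-6, -2*2=-4 -> [0, 4, -10, -6, -6, -4] (max |s|=10)
Stage 4 (CLIP -10 15): clip(0,-10,15)=0, clip(4,-10,15)=4, clip(-10,-10,15)=-10, clip(-6,-10,15)=-6, clip(-6,-10,15)=-6, clip(-4,-10,15)=-4 -> [0, 4, -10, -6, -6, -4] (max |s|=10)
Stage 5 (CLIP -9 8): clip(0,-9,8)=0, clip(4,-9,8)=4, clip(-10,-9,8)=-9, clip(-6,-9,8)=-6, clip(-6,-9,8)=-6, clip(-4,-9,8)=-4 -> [0, 4, -9, -6, -6, -4] (max |s|=9)
Overall max amplitude: 10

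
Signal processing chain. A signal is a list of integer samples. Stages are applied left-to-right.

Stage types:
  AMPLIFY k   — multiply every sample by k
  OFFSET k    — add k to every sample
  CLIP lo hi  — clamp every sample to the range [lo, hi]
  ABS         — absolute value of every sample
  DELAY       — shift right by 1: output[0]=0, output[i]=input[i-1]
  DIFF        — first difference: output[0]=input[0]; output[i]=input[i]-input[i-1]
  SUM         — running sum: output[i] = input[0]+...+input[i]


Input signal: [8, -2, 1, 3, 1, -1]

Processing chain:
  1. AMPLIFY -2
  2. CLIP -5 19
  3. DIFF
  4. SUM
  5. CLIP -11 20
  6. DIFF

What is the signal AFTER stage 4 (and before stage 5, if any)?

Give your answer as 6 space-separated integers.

Answer: -5 4 -2 -5 -2 2

Derivation:
Input: [8, -2, 1, 3, 1, -1]
Stage 1 (AMPLIFY -2): 8*-2=-16, -2*-2=4, 1*-2=-2, 3*-2=-6, 1*-2=-2, -1*-2=2 -> [-16, 4, -2, -6, -2, 2]
Stage 2 (CLIP -5 19): clip(-16,-5,19)=-5, clip(4,-5,19)=4, clip(-2,-5,19)=-2, clip(-6,-5,19)=-5, clip(-2,-5,19)=-2, clip(2,-5,19)=2 -> [-5, 4, -2, -5, -2, 2]
Stage 3 (DIFF): s[0]=-5, 4--5=9, -2-4=-6, -5--2=-3, -2--5=3, 2--2=4 -> [-5, 9, -6, -3, 3, 4]
Stage 4 (SUM): sum[0..0]=-5, sum[0..1]=4, sum[0..2]=-2, sum[0..3]=-5, sum[0..4]=-2, sum[0..5]=2 -> [-5, 4, -2, -5, -2, 2]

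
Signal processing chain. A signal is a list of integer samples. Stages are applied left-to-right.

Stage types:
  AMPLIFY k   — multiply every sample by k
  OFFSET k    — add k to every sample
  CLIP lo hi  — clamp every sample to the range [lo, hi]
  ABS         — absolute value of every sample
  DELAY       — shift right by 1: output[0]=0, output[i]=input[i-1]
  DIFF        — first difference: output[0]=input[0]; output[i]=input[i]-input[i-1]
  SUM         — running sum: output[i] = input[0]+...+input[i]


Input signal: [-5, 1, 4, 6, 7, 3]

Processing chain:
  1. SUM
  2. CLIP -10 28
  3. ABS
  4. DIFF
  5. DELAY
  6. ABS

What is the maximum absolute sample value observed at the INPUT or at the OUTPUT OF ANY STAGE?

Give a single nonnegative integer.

Input: [-5, 1, 4, 6, 7, 3] (max |s|=7)
Stage 1 (SUM): sum[0..0]=-5, sum[0..1]=-4, sum[0..2]=0, sum[0..3]=6, sum[0..4]=13, sum[0..5]=16 -> [-5, -4, 0, 6, 13, 16] (max |s|=16)
Stage 2 (CLIP -10 28): clip(-5,-10,28)=-5, clip(-4,-10,28)=-4, clip(0,-10,28)=0, clip(6,-10,28)=6, clip(13,-10,28)=13, clip(16,-10,28)=16 -> [-5, -4, 0, 6, 13, 16] (max |s|=16)
Stage 3 (ABS): |-5|=5, |-4|=4, |0|=0, |6|=6, |13|=13, |16|=16 -> [5, 4, 0, 6, 13, 16] (max |s|=16)
Stage 4 (DIFF): s[0]=5, 4-5=-1, 0-4=-4, 6-0=6, 13-6=7, 16-13=3 -> [5, -1, -4, 6, 7, 3] (max |s|=7)
Stage 5 (DELAY): [0, 5, -1, -4, 6, 7] = [0, 5, -1, -4, 6, 7] -> [0, 5, -1, -4, 6, 7] (max |s|=7)
Stage 6 (ABS): |0|=0, |5|=5, |-1|=1, |-4|=4, |6|=6, |7|=7 -> [0, 5, 1, 4, 6, 7] (max |s|=7)
Overall max amplitude: 16

Answer: 16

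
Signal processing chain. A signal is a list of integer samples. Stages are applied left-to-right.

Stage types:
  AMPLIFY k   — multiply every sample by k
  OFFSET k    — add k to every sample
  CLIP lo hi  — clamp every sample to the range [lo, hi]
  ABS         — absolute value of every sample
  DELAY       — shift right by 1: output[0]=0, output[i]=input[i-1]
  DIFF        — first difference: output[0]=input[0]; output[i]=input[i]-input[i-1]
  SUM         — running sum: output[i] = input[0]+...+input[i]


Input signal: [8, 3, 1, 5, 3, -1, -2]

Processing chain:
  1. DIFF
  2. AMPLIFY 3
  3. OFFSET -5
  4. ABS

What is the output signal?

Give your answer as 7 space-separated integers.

Input: [8, 3, 1, 5, 3, -1, -2]
Stage 1 (DIFF): s[0]=8, 3-8=-5, 1-3=-2, 5-1=4, 3-5=-2, -1-3=-4, -2--1=-1 -> [8, -5, -2, 4, -2, -4, -1]
Stage 2 (AMPLIFY 3): 8*3=24, -5*3=-15, -2*3=-6, 4*3=12, -2*3=-6, -4*3=-12, -1*3=-3 -> [24, -15, -6, 12, -6, -12, -3]
Stage 3 (OFFSET -5): 24+-5=19, -15+-5=-20, -6+-5=-11, 12+-5=7, -6+-5=-11, -12+-5=-17, -3+-5=-8 -> [19, -20, -11, 7, -11, -17, -8]
Stage 4 (ABS): |19|=19, |-20|=20, |-11|=11, |7|=7, |-11|=11, |-17|=17, |-8|=8 -> [19, 20, 11, 7, 11, 17, 8]

Answer: 19 20 11 7 11 17 8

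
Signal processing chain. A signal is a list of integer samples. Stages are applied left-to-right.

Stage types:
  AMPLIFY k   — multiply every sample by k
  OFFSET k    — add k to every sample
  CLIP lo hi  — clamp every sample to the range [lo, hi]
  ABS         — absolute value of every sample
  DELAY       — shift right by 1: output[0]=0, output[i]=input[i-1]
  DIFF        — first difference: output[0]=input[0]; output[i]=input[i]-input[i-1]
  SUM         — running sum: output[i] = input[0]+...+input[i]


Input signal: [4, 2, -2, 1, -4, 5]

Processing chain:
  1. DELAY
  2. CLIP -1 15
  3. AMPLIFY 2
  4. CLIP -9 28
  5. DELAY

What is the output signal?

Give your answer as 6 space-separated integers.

Answer: 0 0 8 4 -2 2

Derivation:
Input: [4, 2, -2, 1, -4, 5]
Stage 1 (DELAY): [0, 4, 2, -2, 1, -4] = [0, 4, 2, -2, 1, -4] -> [0, 4, 2, -2, 1, -4]
Stage 2 (CLIP -1 15): clip(0,-1,15)=0, clip(4,-1,15)=4, clip(2,-1,15)=2, clip(-2,-1,15)=-1, clip(1,-1,15)=1, clip(-4,-1,15)=-1 -> [0, 4, 2, -1, 1, -1]
Stage 3 (AMPLIFY 2): 0*2=0, 4*2=8, 2*2=4, -1*2=-2, 1*2=2, -1*2=-2 -> [0, 8, 4, -2, 2, -2]
Stage 4 (CLIP -9 28): clip(0,-9,28)=0, clip(8,-9,28)=8, clip(4,-9,28)=4, clip(-2,-9,28)=-2, clip(2,-9,28)=2, clip(-2,-9,28)=-2 -> [0, 8, 4, -2, 2, -2]
Stage 5 (DELAY): [0, 0, 8, 4, -2, 2] = [0, 0, 8, 4, -2, 2] -> [0, 0, 8, 4, -2, 2]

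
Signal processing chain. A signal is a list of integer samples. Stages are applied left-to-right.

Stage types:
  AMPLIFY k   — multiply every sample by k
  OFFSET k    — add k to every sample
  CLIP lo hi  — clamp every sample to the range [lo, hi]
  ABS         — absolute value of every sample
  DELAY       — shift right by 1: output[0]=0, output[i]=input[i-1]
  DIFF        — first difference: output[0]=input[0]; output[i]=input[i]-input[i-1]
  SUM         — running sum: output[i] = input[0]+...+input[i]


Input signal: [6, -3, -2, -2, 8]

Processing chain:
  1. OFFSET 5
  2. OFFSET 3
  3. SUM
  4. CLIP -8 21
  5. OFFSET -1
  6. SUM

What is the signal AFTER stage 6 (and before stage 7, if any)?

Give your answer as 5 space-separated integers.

Input: [6, -3, -2, -2, 8]
Stage 1 (OFFSET 5): 6+5=11, -3+5=2, -2+5=3, -2+5=3, 8+5=13 -> [11, 2, 3, 3, 13]
Stage 2 (OFFSET 3): 11+3=14, 2+3=5, 3+3=6, 3+3=6, 13+3=16 -> [14, 5, 6, 6, 16]
Stage 3 (SUM): sum[0..0]=14, sum[0..1]=19, sum[0..2]=25, sum[0..3]=31, sum[0..4]=47 -> [14, 19, 25, 31, 47]
Stage 4 (CLIP -8 21): clip(14,-8,21)=14, clip(19,-8,21)=19, clip(25,-8,21)=21, clip(31,-8,21)=21, clip(47,-8,21)=21 -> [14, 19, 21, 21, 21]
Stage 5 (OFFSET -1): 14+-1=13, 19+-1=18, 21+-1=20, 21+-1=20, 21+-1=20 -> [13, 18, 20, 20, 20]
Stage 6 (SUM): sum[0..0]=13, sum[0..1]=31, sum[0..2]=51, sum[0..3]=71, sum[0..4]=91 -> [13, 31, 51, 71, 91]

Answer: 13 31 51 71 91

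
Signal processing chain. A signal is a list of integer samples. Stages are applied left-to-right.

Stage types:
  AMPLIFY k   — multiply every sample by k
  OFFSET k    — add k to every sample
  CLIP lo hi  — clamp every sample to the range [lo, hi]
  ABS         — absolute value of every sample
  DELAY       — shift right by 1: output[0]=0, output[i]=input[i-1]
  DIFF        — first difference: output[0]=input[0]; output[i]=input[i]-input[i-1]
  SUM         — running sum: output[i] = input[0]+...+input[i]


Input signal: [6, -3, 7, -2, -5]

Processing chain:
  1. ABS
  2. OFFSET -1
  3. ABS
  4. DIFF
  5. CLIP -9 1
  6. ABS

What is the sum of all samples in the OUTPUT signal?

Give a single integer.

Input: [6, -3, 7, -2, -5]
Stage 1 (ABS): |6|=6, |-3|=3, |7|=7, |-2|=2, |-5|=5 -> [6, 3, 7, 2, 5]
Stage 2 (OFFSET -1): 6+-1=5, 3+-1=2, 7+-1=6, 2+-1=1, 5+-1=4 -> [5, 2, 6, 1, 4]
Stage 3 (ABS): |5|=5, |2|=2, |6|=6, |1|=1, |4|=4 -> [5, 2, 6, 1, 4]
Stage 4 (DIFF): s[0]=5, 2-5=-3, 6-2=4, 1-6=-5, 4-1=3 -> [5, -3, 4, -5, 3]
Stage 5 (CLIP -9 1): clip(5,-9,1)=1, clip(-3,-9,1)=-3, clip(4,-9,1)=1, clip(-5,-9,1)=-5, clip(3,-9,1)=1 -> [1, -3, 1, -5, 1]
Stage 6 (ABS): |1|=1, |-3|=3, |1|=1, |-5|=5, |1|=1 -> [1, 3, 1, 5, 1]
Output sum: 11

Answer: 11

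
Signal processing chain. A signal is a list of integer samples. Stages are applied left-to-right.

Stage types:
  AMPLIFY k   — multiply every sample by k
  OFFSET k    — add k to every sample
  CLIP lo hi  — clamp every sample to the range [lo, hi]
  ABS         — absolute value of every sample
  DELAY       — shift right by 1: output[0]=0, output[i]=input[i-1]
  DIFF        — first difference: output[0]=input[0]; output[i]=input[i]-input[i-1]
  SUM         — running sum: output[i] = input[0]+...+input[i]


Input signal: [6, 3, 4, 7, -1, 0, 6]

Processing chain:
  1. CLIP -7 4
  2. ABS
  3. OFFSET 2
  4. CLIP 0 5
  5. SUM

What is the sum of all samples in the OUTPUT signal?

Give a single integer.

Input: [6, 3, 4, 7, -1, 0, 6]
Stage 1 (CLIP -7 4): clip(6,-7,4)=4, clip(3,-7,4)=3, clip(4,-7,4)=4, clip(7,-7,4)=4, clip(-1,-7,4)=-1, clip(0,-7,4)=0, clip(6,-7,4)=4 -> [4, 3, 4, 4, -1, 0, 4]
Stage 2 (ABS): |4|=4, |3|=3, |4|=4, |4|=4, |-1|=1, |0|=0, |4|=4 -> [4, 3, 4, 4, 1, 0, 4]
Stage 3 (OFFSET 2): 4+2=6, 3+2=5, 4+2=6, 4+2=6, 1+2=3, 0+2=2, 4+2=6 -> [6, 5, 6, 6, 3, 2, 6]
Stage 4 (CLIP 0 5): clip(6,0,5)=5, clip(5,0,5)=5, clip(6,0,5)=5, clip(6,0,5)=5, clip(3,0,5)=3, clip(2,0,5)=2, clip(6,0,5)=5 -> [5, 5, 5, 5, 3, 2, 5]
Stage 5 (SUM): sum[0..0]=5, sum[0..1]=10, sum[0..2]=15, sum[0..3]=20, sum[0..4]=23, sum[0..5]=25, sum[0..6]=30 -> [5, 10, 15, 20, 23, 25, 30]
Output sum: 128

Answer: 128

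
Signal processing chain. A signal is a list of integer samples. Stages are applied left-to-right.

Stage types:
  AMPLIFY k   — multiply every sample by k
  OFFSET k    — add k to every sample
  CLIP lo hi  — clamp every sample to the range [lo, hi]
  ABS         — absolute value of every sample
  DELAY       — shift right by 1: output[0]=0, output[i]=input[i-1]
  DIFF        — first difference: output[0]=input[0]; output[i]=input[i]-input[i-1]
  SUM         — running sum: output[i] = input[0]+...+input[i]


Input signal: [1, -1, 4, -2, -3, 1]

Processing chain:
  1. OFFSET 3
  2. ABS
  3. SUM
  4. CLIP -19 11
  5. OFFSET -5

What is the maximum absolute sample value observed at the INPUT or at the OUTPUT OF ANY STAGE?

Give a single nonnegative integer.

Answer: 18

Derivation:
Input: [1, -1, 4, -2, -3, 1] (max |s|=4)
Stage 1 (OFFSET 3): 1+3=4, -1+3=2, 4+3=7, -2+3=1, -3+3=0, 1+3=4 -> [4, 2, 7, 1, 0, 4] (max |s|=7)
Stage 2 (ABS): |4|=4, |2|=2, |7|=7, |1|=1, |0|=0, |4|=4 -> [4, 2, 7, 1, 0, 4] (max |s|=7)
Stage 3 (SUM): sum[0..0]=4, sum[0..1]=6, sum[0..2]=13, sum[0..3]=14, sum[0..4]=14, sum[0..5]=18 -> [4, 6, 13, 14, 14, 18] (max |s|=18)
Stage 4 (CLIP -19 11): clip(4,-19,11)=4, clip(6,-19,11)=6, clip(13,-19,11)=11, clip(14,-19,11)=11, clip(14,-19,11)=11, clip(18,-19,11)=11 -> [4, 6, 11, 11, 11, 11] (max |s|=11)
Stage 5 (OFFSET -5): 4+-5=-1, 6+-5=1, 11+-5=6, 11+-5=6, 11+-5=6, 11+-5=6 -> [-1, 1, 6, 6, 6, 6] (max |s|=6)
Overall max amplitude: 18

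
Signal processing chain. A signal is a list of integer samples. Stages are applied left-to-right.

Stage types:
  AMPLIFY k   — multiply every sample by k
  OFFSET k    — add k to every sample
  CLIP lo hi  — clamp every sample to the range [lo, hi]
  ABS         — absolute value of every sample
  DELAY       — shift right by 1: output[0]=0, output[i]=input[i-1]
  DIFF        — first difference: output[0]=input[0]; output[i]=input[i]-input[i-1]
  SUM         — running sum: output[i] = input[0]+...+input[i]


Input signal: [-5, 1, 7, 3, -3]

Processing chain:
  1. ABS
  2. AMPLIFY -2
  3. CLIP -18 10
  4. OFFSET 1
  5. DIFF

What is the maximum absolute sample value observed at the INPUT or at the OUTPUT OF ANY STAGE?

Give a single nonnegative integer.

Input: [-5, 1, 7, 3, -3] (max |s|=7)
Stage 1 (ABS): |-5|=5, |1|=1, |7|=7, |3|=3, |-3|=3 -> [5, 1, 7, 3, 3] (max |s|=7)
Stage 2 (AMPLIFY -2): 5*-2=-10, 1*-2=-2, 7*-2=-14, 3*-2=-6, 3*-2=-6 -> [-10, -2, -14, -6, -6] (max |s|=14)
Stage 3 (CLIP -18 10): clip(-10,-18,10)=-10, clip(-2,-18,10)=-2, clip(-14,-18,10)=-14, clip(-6,-18,10)=-6, clip(-6,-18,10)=-6 -> [-10, -2, -14, -6, -6] (max |s|=14)
Stage 4 (OFFSET 1): -10+1=-9, -2+1=-1, -14+1=-13, -6+1=-5, -6+1=-5 -> [-9, -1, -13, -5, -5] (max |s|=13)
Stage 5 (DIFF): s[0]=-9, -1--9=8, -13--1=-12, -5--13=8, -5--5=0 -> [-9, 8, -12, 8, 0] (max |s|=12)
Overall max amplitude: 14

Answer: 14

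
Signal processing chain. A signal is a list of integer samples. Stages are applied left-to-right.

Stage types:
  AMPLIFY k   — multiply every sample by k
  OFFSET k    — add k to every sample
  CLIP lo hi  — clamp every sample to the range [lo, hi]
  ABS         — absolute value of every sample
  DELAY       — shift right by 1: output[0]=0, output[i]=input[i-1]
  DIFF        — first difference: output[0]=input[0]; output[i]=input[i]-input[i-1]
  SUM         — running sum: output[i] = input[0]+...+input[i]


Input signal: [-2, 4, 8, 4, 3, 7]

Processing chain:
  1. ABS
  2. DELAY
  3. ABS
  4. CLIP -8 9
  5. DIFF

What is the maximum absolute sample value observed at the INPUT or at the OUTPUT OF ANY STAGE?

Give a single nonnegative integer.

Input: [-2, 4, 8, 4, 3, 7] (max |s|=8)
Stage 1 (ABS): |-2|=2, |4|=4, |8|=8, |4|=4, |3|=3, |7|=7 -> [2, 4, 8, 4, 3, 7] (max |s|=8)
Stage 2 (DELAY): [0, 2, 4, 8, 4, 3] = [0, 2, 4, 8, 4, 3] -> [0, 2, 4, 8, 4, 3] (max |s|=8)
Stage 3 (ABS): |0|=0, |2|=2, |4|=4, |8|=8, |4|=4, |3|=3 -> [0, 2, 4, 8, 4, 3] (max |s|=8)
Stage 4 (CLIP -8 9): clip(0,-8,9)=0, clip(2,-8,9)=2, clip(4,-8,9)=4, clip(8,-8,9)=8, clip(4,-8,9)=4, clip(3,-8,9)=3 -> [0, 2, 4, 8, 4, 3] (max |s|=8)
Stage 5 (DIFF): s[0]=0, 2-0=2, 4-2=2, 8-4=4, 4-8=-4, 3-4=-1 -> [0, 2, 2, 4, -4, -1] (max |s|=4)
Overall max amplitude: 8

Answer: 8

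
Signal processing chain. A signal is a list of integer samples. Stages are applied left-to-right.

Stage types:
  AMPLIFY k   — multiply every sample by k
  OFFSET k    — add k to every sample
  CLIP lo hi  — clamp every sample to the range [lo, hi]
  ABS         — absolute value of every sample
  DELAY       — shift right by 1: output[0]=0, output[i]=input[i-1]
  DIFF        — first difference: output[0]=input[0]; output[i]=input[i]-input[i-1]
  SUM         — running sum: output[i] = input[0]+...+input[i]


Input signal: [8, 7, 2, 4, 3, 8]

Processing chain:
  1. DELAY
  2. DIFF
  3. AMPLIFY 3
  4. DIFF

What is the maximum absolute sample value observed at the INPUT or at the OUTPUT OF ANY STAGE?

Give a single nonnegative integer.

Input: [8, 7, 2, 4, 3, 8] (max |s|=8)
Stage 1 (DELAY): [0, 8, 7, 2, 4, 3] = [0, 8, 7, 2, 4, 3] -> [0, 8, 7, 2, 4, 3] (max |s|=8)
Stage 2 (DIFF): s[0]=0, 8-0=8, 7-8=-1, 2-7=-5, 4-2=2, 3-4=-1 -> [0, 8, -1, -5, 2, -1] (max |s|=8)
Stage 3 (AMPLIFY 3): 0*3=0, 8*3=24, -1*3=-3, -5*3=-15, 2*3=6, -1*3=-3 -> [0, 24, -3, -15, 6, -3] (max |s|=24)
Stage 4 (DIFF): s[0]=0, 24-0=24, -3-24=-27, -15--3=-12, 6--15=21, -3-6=-9 -> [0, 24, -27, -12, 21, -9] (max |s|=27)
Overall max amplitude: 27

Answer: 27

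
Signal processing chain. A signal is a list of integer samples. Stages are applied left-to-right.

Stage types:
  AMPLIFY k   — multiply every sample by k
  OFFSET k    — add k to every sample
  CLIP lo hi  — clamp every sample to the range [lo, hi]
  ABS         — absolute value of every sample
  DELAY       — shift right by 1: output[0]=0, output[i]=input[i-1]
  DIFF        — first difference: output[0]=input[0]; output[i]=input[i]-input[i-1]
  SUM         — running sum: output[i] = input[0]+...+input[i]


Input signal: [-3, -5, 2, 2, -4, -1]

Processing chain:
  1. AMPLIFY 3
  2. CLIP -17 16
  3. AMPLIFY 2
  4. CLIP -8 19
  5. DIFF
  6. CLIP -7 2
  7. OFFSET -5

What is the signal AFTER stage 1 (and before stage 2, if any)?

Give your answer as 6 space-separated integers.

Input: [-3, -5, 2, 2, -4, -1]
Stage 1 (AMPLIFY 3): -3*3=-9, -5*3=-15, 2*3=6, 2*3=6, -4*3=-12, -1*3=-3 -> [-9, -15, 6, 6, -12, -3]

Answer: -9 -15 6 6 -12 -3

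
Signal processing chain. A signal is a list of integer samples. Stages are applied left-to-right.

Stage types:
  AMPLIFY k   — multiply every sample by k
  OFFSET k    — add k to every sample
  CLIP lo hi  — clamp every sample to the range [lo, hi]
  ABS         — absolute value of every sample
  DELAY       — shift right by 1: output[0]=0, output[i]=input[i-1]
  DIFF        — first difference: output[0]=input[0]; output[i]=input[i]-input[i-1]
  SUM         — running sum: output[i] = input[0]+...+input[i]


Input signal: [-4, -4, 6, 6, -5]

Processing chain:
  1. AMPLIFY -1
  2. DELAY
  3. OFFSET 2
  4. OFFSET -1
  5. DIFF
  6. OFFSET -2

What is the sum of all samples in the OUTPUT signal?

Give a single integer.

Input: [-4, -4, 6, 6, -5]
Stage 1 (AMPLIFY -1): -4*-1=4, -4*-1=4, 6*-1=-6, 6*-1=-6, -5*-1=5 -> [4, 4, -6, -6, 5]
Stage 2 (DELAY): [0, 4, 4, -6, -6] = [0, 4, 4, -6, -6] -> [0, 4, 4, -6, -6]
Stage 3 (OFFSET 2): 0+2=2, 4+2=6, 4+2=6, -6+2=-4, -6+2=-4 -> [2, 6, 6, -4, -4]
Stage 4 (OFFSET -1): 2+-1=1, 6+-1=5, 6+-1=5, -4+-1=-5, -4+-1=-5 -> [1, 5, 5, -5, -5]
Stage 5 (DIFF): s[0]=1, 5-1=4, 5-5=0, -5-5=-10, -5--5=0 -> [1, 4, 0, -10, 0]
Stage 6 (OFFSET -2): 1+-2=-1, 4+-2=2, 0+-2=-2, -10+-2=-12, 0+-2=-2 -> [-1, 2, -2, -12, -2]
Output sum: -15

Answer: -15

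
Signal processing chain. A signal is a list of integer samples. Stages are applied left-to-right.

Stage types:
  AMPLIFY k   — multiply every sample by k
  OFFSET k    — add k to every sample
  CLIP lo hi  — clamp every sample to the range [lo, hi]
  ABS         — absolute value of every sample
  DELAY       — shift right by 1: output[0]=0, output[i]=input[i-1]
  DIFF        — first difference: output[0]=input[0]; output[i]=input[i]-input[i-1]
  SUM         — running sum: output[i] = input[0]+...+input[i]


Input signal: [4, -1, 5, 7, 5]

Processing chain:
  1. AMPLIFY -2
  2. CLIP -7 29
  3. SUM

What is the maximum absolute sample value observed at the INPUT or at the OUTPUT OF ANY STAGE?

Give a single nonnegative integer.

Input: [4, -1, 5, 7, 5] (max |s|=7)
Stage 1 (AMPLIFY -2): 4*-2=-8, -1*-2=2, 5*-2=-10, 7*-2=-14, 5*-2=-10 -> [-8, 2, -10, -14, -10] (max |s|=14)
Stage 2 (CLIP -7 29): clip(-8,-7,29)=-7, clip(2,-7,29)=2, clip(-10,-7,29)=-7, clip(-14,-7,29)=-7, clip(-10,-7,29)=-7 -> [-7, 2, -7, -7, -7] (max |s|=7)
Stage 3 (SUM): sum[0..0]=-7, sum[0..1]=-5, sum[0..2]=-12, sum[0..3]=-19, sum[0..4]=-26 -> [-7, -5, -12, -19, -26] (max |s|=26)
Overall max amplitude: 26

Answer: 26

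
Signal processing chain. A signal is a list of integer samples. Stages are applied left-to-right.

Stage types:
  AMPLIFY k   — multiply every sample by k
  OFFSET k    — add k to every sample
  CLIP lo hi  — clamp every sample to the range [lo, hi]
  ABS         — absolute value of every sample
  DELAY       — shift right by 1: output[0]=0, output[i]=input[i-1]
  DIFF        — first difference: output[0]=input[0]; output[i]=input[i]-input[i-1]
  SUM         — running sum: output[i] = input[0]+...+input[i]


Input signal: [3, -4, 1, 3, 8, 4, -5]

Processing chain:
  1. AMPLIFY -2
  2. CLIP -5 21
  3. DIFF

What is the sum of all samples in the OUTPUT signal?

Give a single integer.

Answer: 10

Derivation:
Input: [3, -4, 1, 3, 8, 4, -5]
Stage 1 (AMPLIFY -2): 3*-2=-6, -4*-2=8, 1*-2=-2, 3*-2=-6, 8*-2=-16, 4*-2=-8, -5*-2=10 -> [-6, 8, -2, -6, -16, -8, 10]
Stage 2 (CLIP -5 21): clip(-6,-5,21)=-5, clip(8,-5,21)=8, clip(-2,-5,21)=-2, clip(-6,-5,21)=-5, clip(-16,-5,21)=-5, clip(-8,-5,21)=-5, clip(10,-5,21)=10 -> [-5, 8, -2, -5, -5, -5, 10]
Stage 3 (DIFF): s[0]=-5, 8--5=13, -2-8=-10, -5--2=-3, -5--5=0, -5--5=0, 10--5=15 -> [-5, 13, -10, -3, 0, 0, 15]
Output sum: 10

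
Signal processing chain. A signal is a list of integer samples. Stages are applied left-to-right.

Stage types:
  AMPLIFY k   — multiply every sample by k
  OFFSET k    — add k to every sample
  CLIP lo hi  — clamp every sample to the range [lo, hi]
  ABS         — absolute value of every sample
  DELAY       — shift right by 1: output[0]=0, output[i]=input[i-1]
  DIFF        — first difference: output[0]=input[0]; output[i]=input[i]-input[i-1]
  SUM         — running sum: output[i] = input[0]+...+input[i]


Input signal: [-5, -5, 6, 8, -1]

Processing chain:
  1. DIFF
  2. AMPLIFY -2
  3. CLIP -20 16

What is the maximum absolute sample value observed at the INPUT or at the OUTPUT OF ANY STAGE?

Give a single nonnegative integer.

Answer: 22

Derivation:
Input: [-5, -5, 6, 8, -1] (max |s|=8)
Stage 1 (DIFF): s[0]=-5, -5--5=0, 6--5=11, 8-6=2, -1-8=-9 -> [-5, 0, 11, 2, -9] (max |s|=11)
Stage 2 (AMPLIFY -2): -5*-2=10, 0*-2=0, 11*-2=-22, 2*-2=-4, -9*-2=18 -> [10, 0, -22, -4, 18] (max |s|=22)
Stage 3 (CLIP -20 16): clip(10,-20,16)=10, clip(0,-20,16)=0, clip(-22,-20,16)=-20, clip(-4,-20,16)=-4, clip(18,-20,16)=16 -> [10, 0, -20, -4, 16] (max |s|=20)
Overall max amplitude: 22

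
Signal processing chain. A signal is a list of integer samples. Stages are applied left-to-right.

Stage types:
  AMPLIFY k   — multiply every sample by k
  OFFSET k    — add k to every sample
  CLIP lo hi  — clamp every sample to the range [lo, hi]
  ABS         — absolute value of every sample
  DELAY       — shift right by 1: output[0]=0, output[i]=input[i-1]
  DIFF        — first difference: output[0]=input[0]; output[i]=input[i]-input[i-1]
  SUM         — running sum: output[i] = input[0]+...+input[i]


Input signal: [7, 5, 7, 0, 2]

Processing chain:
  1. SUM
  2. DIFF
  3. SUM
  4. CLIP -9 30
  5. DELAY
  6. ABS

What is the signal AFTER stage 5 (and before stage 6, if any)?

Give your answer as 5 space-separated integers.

Input: [7, 5, 7, 0, 2]
Stage 1 (SUM): sum[0..0]=7, sum[0..1]=12, sum[0..2]=19, sum[0..3]=19, sum[0..4]=21 -> [7, 12, 19, 19, 21]
Stage 2 (DIFF): s[0]=7, 12-7=5, 19-12=7, 19-19=0, 21-19=2 -> [7, 5, 7, 0, 2]
Stage 3 (SUM): sum[0..0]=7, sum[0..1]=12, sum[0..2]=19, sum[0..3]=19, sum[0..4]=21 -> [7, 12, 19, 19, 21]
Stage 4 (CLIP -9 30): clip(7,-9,30)=7, clip(12,-9,30)=12, clip(19,-9,30)=19, clip(19,-9,30)=19, clip(21,-9,30)=21 -> [7, 12, 19, 19, 21]
Stage 5 (DELAY): [0, 7, 12, 19, 19] = [0, 7, 12, 19, 19] -> [0, 7, 12, 19, 19]

Answer: 0 7 12 19 19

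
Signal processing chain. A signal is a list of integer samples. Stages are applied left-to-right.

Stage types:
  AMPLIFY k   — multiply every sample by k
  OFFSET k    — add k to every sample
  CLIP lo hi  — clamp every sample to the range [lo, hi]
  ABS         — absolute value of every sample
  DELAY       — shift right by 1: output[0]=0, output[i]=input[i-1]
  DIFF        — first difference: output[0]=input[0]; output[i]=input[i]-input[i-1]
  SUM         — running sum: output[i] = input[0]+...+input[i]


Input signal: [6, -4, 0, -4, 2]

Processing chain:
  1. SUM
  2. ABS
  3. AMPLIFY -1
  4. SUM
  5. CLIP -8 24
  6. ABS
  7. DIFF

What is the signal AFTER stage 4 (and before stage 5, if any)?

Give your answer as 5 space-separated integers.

Answer: -6 -8 -10 -12 -12

Derivation:
Input: [6, -4, 0, -4, 2]
Stage 1 (SUM): sum[0..0]=6, sum[0..1]=2, sum[0..2]=2, sum[0..3]=-2, sum[0..4]=0 -> [6, 2, 2, -2, 0]
Stage 2 (ABS): |6|=6, |2|=2, |2|=2, |-2|=2, |0|=0 -> [6, 2, 2, 2, 0]
Stage 3 (AMPLIFY -1): 6*-1=-6, 2*-1=-2, 2*-1=-2, 2*-1=-2, 0*-1=0 -> [-6, -2, -2, -2, 0]
Stage 4 (SUM): sum[0..0]=-6, sum[0..1]=-8, sum[0..2]=-10, sum[0..3]=-12, sum[0..4]=-12 -> [-6, -8, -10, -12, -12]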